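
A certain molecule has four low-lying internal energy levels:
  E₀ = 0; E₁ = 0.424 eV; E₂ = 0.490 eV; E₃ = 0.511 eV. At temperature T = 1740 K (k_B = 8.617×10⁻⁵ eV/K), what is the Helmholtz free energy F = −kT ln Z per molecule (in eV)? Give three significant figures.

-0.0184 eV

k_BT = 8.617×10⁻⁵ × 1740 K = 0.14994 eV.
Eᵢ/kT = 0, 2.8278, 3.2680, 3.4080.
Z = Σ e^(−Eᵢ/kT) = e^(−0) + e^(−2.8278) + e^(−3.2680) + e^(−3.4080) = 1.0000 + 0.059143 + 0.038083 + 0.033107 = 1.1303.
F = −kT ln Z = −0.14994 × ln(1.1303) = −0.14994 × 0.12248 = -0.0184 eV.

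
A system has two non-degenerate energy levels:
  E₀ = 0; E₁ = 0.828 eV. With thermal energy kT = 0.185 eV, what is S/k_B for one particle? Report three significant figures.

Eᵢ/kT = 0, 4.4757.
Z = Σ e^(−Eᵢ/kT) = e^(−0) + e^(−4.4757) = 1.0000 + 0.011382 = 1.0114.
⟨E⟩ = Σ EᵢPᵢ = 0.0093181 eV.
S/k_B = ln Z + ⟨E⟩/kT = ln(1.0114) + 0.0093181/0.185 = 0.011336 + 0.050368 = 0.0617.

0.0617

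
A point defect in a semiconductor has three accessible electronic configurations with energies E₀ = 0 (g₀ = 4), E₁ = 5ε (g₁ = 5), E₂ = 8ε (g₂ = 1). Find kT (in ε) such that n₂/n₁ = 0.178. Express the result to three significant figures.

25.7 ε

n₂/n₁ = (g₂/g₁) exp[−(E₂−E₁)/kT] = 0.178.
⇒ (E₂−E₁)/kT = ln((1/5)/0.178) = ln(1.1236) = 0.11654.
kT = 3ε / 0.11654 = 25.7 ε.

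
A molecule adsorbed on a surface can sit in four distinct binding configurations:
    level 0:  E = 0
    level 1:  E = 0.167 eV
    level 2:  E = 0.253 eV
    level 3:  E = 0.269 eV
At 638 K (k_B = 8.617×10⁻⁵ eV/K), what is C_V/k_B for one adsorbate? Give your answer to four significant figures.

0.7371

k_BT = 8.617×10⁻⁵ × 638 K = 0.0549765 eV.
Eᵢ/kT = 0, 3.03766, 4.60197, 4.89300.
Z = Σ e^(−Eᵢ/kT) = e^(−0) + e^(−3.03766) + e^(−4.60197) + e^(−4.89300) = 1.00000 + 0.0479470 + 0.0100321 + 0.00749889 = 1.06548.
⟨E⟩ = 0.0117904 eV, ⟨E²⟩ = 0.00236698 eV².
C_V/k_B = (⟨E²⟩ − ⟨E⟩²)/(kT)² = (0.00236698 − 0.000139014)/0.00302242 = 0.7371.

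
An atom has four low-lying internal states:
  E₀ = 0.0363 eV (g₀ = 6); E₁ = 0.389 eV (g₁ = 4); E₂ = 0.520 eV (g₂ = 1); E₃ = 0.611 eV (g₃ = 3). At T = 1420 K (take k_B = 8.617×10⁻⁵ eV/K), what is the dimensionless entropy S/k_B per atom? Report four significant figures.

k_BT = 8.617×10⁻⁵ × 1420 K = 0.122361 eV.
Eᵢ/kT = 0.296663, 3.17912, 4.24972, 4.99342.
Z = Σ gᵢe^(−Eᵢ/kT) = 6·e^(−0.296663) + 4·e^(−3.17912) + 1·e^(−4.24972) + 3·e^(−4.99342) = 4.45977 + 0.166489 + 0.0142682 + 0.0203473 = 4.66087.
⟨E⟩ = Σ EᵢPᵢ = 0.0528883 eV.
S/k_B = ln Z + ⟨E⟩/kT = ln(4.66087) + 0.0528883/0.122361 = 1.53920 + 0.432232 = 1.971.

1.971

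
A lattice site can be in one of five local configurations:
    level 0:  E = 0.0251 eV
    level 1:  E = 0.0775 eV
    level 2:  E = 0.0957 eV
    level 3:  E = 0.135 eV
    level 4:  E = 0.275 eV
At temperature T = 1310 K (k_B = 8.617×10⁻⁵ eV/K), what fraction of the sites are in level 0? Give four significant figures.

0.3773

k_BT = 8.617×10⁻⁵ × 1310 K = 0.112883 eV.
Eᵢ/kT = 0.222354, 0.686552, 0.847780, 1.19593, 2.43615.
Z = Σ e^(−Eᵢ/kT) = e^(−0.222354) + e^(−0.686552) + e^(−0.847780) + e^(−1.19593) + e^(−2.43615) = 0.800632 + 0.503308 + 0.428365 + 0.302423 + 0.0874971 = 2.12223.
P₀ = e^(−E₀/kT) / Z = 0.800632/2.12223 = 0.3773.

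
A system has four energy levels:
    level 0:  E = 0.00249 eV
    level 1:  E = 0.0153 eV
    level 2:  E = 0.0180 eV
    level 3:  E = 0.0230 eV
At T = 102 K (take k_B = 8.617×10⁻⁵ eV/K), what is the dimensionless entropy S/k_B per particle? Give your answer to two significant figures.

k_BT = 8.617×10⁻⁵ × 102 K = 0.008789 eV.
Eᵢ/kT = 0.2833, 1.741, 2.048, 2.617.
Z = Σ e^(−Eᵢ/kT) = e^(−0.2833) + e^(−1.741) + e^(−2.048) + e^(−2.617) = 0.7533 + 0.1753 + 0.1290 + 0.07302 = 1.131.
⟨E⟩ = Σ EᵢPᵢ = 0.007568 eV.
S/k_B = ln Z + ⟨E⟩/kT = ln(1.131) + 0.007568/0.008789 = 0.1231 + 0.8611 = 0.98.

0.98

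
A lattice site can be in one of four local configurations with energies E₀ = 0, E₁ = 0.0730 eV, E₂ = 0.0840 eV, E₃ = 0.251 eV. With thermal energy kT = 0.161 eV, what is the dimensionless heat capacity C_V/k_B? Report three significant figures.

0.185

Eᵢ/kT = 0, 0.45342, 0.52174, 1.5590.
Z = Σ e^(−Eᵢ/kT) = e^(−0) + e^(−0.45342) + e^(−0.52174) + e^(−1.5590) = 1.0000 + 0.63545 + 0.59349 + 0.21035 = 2.4393.
⟨E⟩ = 0.061099 eV, ⟨E²⟩ = 0.0085378 eV².
C_V/k_B = (⟨E²⟩ − ⟨E⟩²)/(kT)² = (0.0085378 − 0.0037331)/0.025921 = 0.185.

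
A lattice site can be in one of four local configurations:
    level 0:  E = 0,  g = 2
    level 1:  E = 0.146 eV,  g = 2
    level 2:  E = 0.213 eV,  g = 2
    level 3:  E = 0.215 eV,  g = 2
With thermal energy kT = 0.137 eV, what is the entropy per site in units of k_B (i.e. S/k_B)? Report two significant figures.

Eᵢ/kT = 0, 1.066, 1.555, 1.569.
Z = Σ gᵢe^(−Eᵢ/kT) = 2·e^(−0) + 2·e^(−1.066) + 2·e^(−1.555) + 2·e^(−1.569) = 2.000 + 0.6888 + 0.4224 + 0.4165 = 3.528.
⟨E⟩ = Σ EᵢPᵢ = 0.07939 eV.
S/k_B = ln Z + ⟨E⟩/kT = ln(3.528) + 0.07939/0.137 = 1.261 + 0.5795 = 1.8.

1.8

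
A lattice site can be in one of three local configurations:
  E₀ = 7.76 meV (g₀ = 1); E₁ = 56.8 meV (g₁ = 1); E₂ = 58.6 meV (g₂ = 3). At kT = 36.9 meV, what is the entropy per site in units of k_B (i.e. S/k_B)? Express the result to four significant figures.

1.393

Eᵢ/kT = 0.210298, 1.53930, 1.58808.
Z = Σ gᵢe^(−Eᵢ/kT) = 1·e^(−0.210298) + 1·e^(−1.53930) + 3·e^(−1.58808) = 0.810343 + 0.214531 + 0.612953 = 1.63783.
⟨E⟩ = Σ EᵢPᵢ = 33.2102 meV.
S/k_B = ln Z + ⟨E⟩/kT = ln(1.63783) + 33.2102/36.9 = 0.493372 + 0.900005 = 1.393.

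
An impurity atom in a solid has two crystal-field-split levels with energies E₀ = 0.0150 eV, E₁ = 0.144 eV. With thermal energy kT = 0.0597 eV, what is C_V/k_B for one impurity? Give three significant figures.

0.433

Eᵢ/kT = 0.25126, 2.4121.
Z = Σ e^(−Eᵢ/kT) = e^(−0.25126) + e^(−2.4121) = 0.77782 + 0.089627 = 0.86745.
⟨E⟩ = 0.028329 eV, ⟨E²⟩ = 0.0023442 eV².
C_V/k_B = (⟨E²⟩ − ⟨E⟩²)/(kT)² = (0.0023442 − 0.00080253)/0.0035641 = 0.433.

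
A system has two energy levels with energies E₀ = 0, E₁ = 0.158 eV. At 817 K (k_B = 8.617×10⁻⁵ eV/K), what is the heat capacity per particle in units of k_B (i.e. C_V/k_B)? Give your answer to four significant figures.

k_BT = 8.617×10⁻⁵ × 817 K = 0.0704009 eV.
Eᵢ/kT = 0, 2.24429.
Z = Σ e^(−Eᵢ/kT) = e^(−0) + e^(−2.24429) = 1.00000 + 0.106003 = 1.10600.
⟨E⟩ = 0.0151433 eV, ⟨E²⟩ = 0.00239264 eV².
C_V/k_B = (⟨E²⟩ − ⟨E⟩²)/(kT)² = (0.00239264 − 0.000229320)/0.00495629 = 0.4365.

0.4365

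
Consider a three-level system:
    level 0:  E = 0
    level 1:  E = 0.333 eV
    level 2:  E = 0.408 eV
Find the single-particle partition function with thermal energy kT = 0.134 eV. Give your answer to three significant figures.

Eᵢ/kT = 0, 2.4851, 3.0448.
Z = Σ e^(−Eᵢ/kT) = e^(−0) + e^(−2.4851) + e^(−3.0448) = 1.0000 + 0.083317 + 0.047606 = 1.1309.

Z = 1.13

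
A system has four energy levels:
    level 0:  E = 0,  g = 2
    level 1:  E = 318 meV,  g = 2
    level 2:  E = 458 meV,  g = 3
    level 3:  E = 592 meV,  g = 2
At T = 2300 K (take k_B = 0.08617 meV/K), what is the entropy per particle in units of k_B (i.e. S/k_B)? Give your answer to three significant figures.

k_BT = 0.08617 × 2300 K = 198.19 meV.
Eᵢ/kT = 0, 1.6045, 2.3109, 2.9870.
Z = Σ gᵢe^(−Eᵢ/kT) = 2·e^(−0) + 2·e^(−1.6045) + 3·e^(−2.3109) + 2·e^(−2.9870) = 2.0000 + 0.40198 + 0.29752 + 0.10088 = 2.8004.
⟨E⟩ = Σ EᵢPᵢ = 115.63 meV.
S/k_B = ln Z + ⟨E⟩/kT = ln(2.8004) + 115.63/198.19 = 1.0298 + 0.58343 = 1.61.

1.61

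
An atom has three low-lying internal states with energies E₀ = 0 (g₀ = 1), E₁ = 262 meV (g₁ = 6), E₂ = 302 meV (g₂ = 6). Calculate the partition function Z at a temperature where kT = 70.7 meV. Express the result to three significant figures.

Z = 1.23

Eᵢ/kT = 0, 3.7058, 4.2716.
Z = Σ gᵢe^(−Eᵢ/kT) = 1·e^(−0) + 6·e^(−3.7058) + 6·e^(−4.2716) = 1.0000 + 0.14748 + 0.083757 = 1.2312.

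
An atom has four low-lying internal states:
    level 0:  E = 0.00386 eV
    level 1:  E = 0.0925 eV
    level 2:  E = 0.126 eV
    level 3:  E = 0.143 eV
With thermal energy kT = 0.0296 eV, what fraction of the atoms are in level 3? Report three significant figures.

0.00845

Eᵢ/kT = 0.13041, 3.1250, 4.2568, 4.8311.
Z = Σ e^(−Eᵢ/kT) = e^(−0.13041) + e^(−3.1250) + e^(−4.2568) + e^(−4.8311) = 0.87774 + 0.043937 + 0.014168 + 0.0079777 = 0.94382.
P₃ = e^(−E₃/kT) / Z = 0.0079777/0.94382 = 0.00845.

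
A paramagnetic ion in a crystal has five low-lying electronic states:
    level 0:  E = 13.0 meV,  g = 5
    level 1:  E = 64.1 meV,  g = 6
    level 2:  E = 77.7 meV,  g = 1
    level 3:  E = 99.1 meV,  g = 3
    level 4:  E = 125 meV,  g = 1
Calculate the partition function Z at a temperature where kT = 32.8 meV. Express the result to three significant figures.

Eᵢ/kT = 0.39634, 1.9543, 2.3689, 3.0213, 3.8110.
Z = Σ gᵢe^(−Eᵢ/kT) = 5·e^(−0.39634) + 6·e^(−1.9543) + 1·e^(−2.3689) + 3·e^(−3.0213) + 1·e^(−3.8110) = 3.3639 + 0.84998 + 0.093584 + 0.14621 + 0.022126 = 4.4758.

Z = 4.48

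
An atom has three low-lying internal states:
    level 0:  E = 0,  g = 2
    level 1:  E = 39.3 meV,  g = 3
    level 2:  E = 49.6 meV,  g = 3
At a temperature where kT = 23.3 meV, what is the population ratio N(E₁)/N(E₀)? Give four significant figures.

n₁/n₀ = (g₁/g₀) exp[−(E₁−E₀)/kT] = (3/2) × exp(−(39.3 meV)/(23.3 meV)) = (3/2) × exp(-1.68670) = 0.2777.

0.2777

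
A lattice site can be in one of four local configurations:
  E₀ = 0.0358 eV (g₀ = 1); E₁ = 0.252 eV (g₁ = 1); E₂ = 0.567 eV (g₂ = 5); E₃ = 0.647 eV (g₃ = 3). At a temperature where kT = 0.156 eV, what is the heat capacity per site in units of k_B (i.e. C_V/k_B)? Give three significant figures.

Eᵢ/kT = 0.22949, 1.6154, 3.6346, 4.1474.
Z = Σ gᵢe^(−Eᵢ/kT) = 1·e^(−0.22949) + 1·e^(−1.6154) + 5·e^(−3.6346) + 3·e^(−4.1474) = 0.79494 + 0.19881 + 0.13197 + 0.047416 = 1.1731.
⟨E⟩ = 0.15690 eV, ⟨E²⟩ = 0.064717 eV².
C_V/k_B = (⟨E²⟩ − ⟨E⟩²)/(kT)² = (0.064717 − 0.024618)/0.024336 = 1.65.

1.65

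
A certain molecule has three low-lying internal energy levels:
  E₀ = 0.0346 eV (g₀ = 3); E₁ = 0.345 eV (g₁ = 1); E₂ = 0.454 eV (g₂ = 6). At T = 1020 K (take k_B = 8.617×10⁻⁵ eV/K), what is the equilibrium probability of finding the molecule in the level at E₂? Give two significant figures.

k_BT = 8.617×10⁻⁵ × 1020 K = 0.08789 eV.
Eᵢ/kT = 0.3937, 3.925, 5.166.
Z = Σ gᵢe^(−Eᵢ/kT) = 3·e^(−0.3937) + 1·e^(−3.925) + 6·e^(−5.166) = 2.024 + 0.01974 + 0.03424 = 2.078.
P₂ = g₂ e^(−E₂/kT) / Z = 0.03424/2.078 = 0.016.

0.016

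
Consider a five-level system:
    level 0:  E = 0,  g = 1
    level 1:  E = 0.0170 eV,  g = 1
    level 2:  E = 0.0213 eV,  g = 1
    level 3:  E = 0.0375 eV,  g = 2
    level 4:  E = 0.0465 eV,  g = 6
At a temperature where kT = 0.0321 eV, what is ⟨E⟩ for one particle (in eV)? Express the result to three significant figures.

Eᵢ/kT = 0, 0.52960, 0.66355, 1.1682, 1.4486.
Z = Σ gᵢe^(−Eᵢ/kT) = 1·e^(−0) + 1·e^(−0.52960) + 1·e^(−0.66355) + 2·e^(−1.1682) + 6·e^(−1.4486) = 1.0000 + 0.58884 + 0.51502 + 0.62185 + 1.4094 = 4.1351.
⟨E⟩ = Σ Eᵢ gᵢe^(−Eᵢ/kT) / Z = (0·1.0000 + 0.0170·0.58884 + 0.0213·0.51502 + 0.0375·0.62185 + 0.0465·1.4094) / 4.1351 = 0.0266 eV.

0.0266 eV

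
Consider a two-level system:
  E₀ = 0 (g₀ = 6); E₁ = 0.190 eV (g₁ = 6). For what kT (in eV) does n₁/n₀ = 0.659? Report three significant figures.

0.456 eV

n₁/n₀ = (g₁/g₀) exp[−(E₁−E₀)/kT] = 0.659.
⇒ (E₁−E₀)/kT = ln((6/6)/0.659) = ln(1.5175) = 0.41706.
kT = 0.190 eV / 0.41706 = 0.456 eV.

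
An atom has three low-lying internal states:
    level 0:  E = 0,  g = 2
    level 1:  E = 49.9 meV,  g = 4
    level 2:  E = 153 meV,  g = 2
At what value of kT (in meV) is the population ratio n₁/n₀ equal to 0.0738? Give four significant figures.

n₁/n₀ = (g₁/g₀) exp[−(E₁−E₀)/kT] = 0.0738.
⇒ (E₁−E₀)/kT = ln((4/2)/0.0738) = ln(27.1003) = 3.29954.
kT = 49.9 meV / 3.29954 = 15.12 meV.

15.12 meV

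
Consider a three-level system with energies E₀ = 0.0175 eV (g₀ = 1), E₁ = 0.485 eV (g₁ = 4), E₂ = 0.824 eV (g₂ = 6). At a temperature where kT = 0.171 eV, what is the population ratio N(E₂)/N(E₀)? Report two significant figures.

n₂/n₀ = (g₂/g₀) exp[−(E₂−E₀)/kT] = (6/1) × exp(−(0.8065 eV)/(0.171 eV)) = (6/1) × exp(-4.716) = 0.054.

0.054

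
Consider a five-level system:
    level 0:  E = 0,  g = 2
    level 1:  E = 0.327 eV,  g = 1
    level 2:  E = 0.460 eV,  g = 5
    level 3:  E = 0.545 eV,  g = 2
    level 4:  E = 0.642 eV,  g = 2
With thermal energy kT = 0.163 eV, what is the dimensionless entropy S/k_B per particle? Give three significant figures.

Eᵢ/kT = 0, 2.0061, 2.8221, 3.3436, 3.9387.
Z = Σ gᵢe^(−Eᵢ/kT) = 2·e^(−0) + 1·e^(−2.0061) + 5·e^(−2.8221) + 2·e^(−3.3436) + 2·e^(−3.9387) = 2.0000 + 0.13451 + 0.29740 + 0.070619 + 0.038947 = 2.5415.
⟨E⟩ = Σ EᵢPᵢ = 0.096117 eV.
S/k_B = ln Z + ⟨E⟩/kT = ln(2.5415) + 0.096117/0.163 = 0.93275 + 0.58967 = 1.52.

1.52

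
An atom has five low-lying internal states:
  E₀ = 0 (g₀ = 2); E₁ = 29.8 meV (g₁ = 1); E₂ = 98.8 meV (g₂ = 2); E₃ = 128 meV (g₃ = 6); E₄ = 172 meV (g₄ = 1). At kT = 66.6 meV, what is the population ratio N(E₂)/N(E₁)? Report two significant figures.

n₂/n₁ = (g₂/g₁) exp[−(E₂−E₁)/kT] = (2/1) × exp(−(69.0 meV)/(66.6 meV)) = (2/1) × exp(-1.036) = 0.71.

0.71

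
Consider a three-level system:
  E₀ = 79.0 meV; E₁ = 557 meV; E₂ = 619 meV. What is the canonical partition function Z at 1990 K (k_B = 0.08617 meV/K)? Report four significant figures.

Z = 0.6967

k_BT = 0.08617 × 1990 K = 171.478 meV.
Eᵢ/kT = 0.460700, 3.24823, 3.60979.
Z = Σ e^(−Eᵢ/kT) = e^(−0.460700) + e^(−3.24823) + e^(−3.60979) = 0.630842 + 0.0388429 + 0.0270575 = 0.696742.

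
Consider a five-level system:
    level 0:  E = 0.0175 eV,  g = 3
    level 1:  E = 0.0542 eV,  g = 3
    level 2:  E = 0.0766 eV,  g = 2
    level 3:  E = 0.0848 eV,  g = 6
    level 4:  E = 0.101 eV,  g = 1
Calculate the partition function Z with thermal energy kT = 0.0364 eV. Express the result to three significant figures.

Z = 3.42

Eᵢ/kT = 0.48077, 1.4890, 2.1044, 2.3297, 2.7747.
Z = Σ gᵢe^(−Eᵢ/kT) = 3·e^(−0.48077) + 3·e^(−1.4890) + 2·e^(−2.1044) + 6·e^(−2.3297) + 1·e^(−2.7747) = 1.8549 + 0.67679 + 0.24384 + 0.58395 + 0.062368 = 3.4218.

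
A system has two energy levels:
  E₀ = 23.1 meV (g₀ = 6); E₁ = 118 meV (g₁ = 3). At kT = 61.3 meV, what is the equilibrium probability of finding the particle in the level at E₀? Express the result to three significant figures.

0.904

Eᵢ/kT = 0.37684, 1.9250.
Z = Σ gᵢe^(−Eᵢ/kT) = 6·e^(−0.37684) + 3·e^(−1.9250) = 4.1162 + 0.43763 = 4.5538.
P₀ = g₀ e^(−E₀/kT) / Z = 4.1162/4.5538 = 0.904.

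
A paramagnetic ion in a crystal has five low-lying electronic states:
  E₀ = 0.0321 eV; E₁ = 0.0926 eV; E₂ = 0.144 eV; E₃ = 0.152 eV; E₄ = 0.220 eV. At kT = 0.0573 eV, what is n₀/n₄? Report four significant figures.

n₀/n₄ = exp[−(E₀−E₄)/kT] = exp(−(-0.1879 eV)/(0.0573 eV)) = exp(3.27923) = 26.56.

26.56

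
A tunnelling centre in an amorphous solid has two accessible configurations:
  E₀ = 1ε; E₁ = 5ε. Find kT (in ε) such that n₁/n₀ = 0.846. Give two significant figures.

n₁/n₀ = exp[−(E₁−E₀)/kT] = 0.846.
⇒ (E₁−E₀)/kT = ln(1/0.846) = ln(1.182) = 0.1672.
kT = 4ε / 0.1672 = 24 ε.

24 ε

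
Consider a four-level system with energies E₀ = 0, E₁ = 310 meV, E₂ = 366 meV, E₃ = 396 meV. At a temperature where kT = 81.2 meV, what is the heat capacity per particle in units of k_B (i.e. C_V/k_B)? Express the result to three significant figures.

Eᵢ/kT = 0, 3.8177, 4.5074, 4.8768.
Z = Σ e^(−Eᵢ/kT) = e^(−0) + e^(−3.8177) + e^(−4.5074) + e^(−4.8768) = 1.0000 + 0.021978 + 0.011027 + 0.0076214 = 1.0406.
⟨E⟩ = 13.326 meV, ⟨E²⟩ = 4597.7 meV².
C_V/k_B = (⟨E²⟩ − ⟨E⟩²)/(kT)² = (4597.7 − 177.58)/6593.4 = 0.670.

0.670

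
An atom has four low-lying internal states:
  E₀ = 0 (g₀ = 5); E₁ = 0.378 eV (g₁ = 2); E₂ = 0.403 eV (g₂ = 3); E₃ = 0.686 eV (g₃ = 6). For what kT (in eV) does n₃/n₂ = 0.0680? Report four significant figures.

0.08369 eV

n₃/n₂ = (g₃/g₂) exp[−(E₃−E₂)/kT] = 0.0680.
⇒ (E₃−E₂)/kT = ln((6/3)/0.0680) = ln(29.4118) = 3.38140.
kT = 0.283 eV / 3.38140 = 0.08369 eV.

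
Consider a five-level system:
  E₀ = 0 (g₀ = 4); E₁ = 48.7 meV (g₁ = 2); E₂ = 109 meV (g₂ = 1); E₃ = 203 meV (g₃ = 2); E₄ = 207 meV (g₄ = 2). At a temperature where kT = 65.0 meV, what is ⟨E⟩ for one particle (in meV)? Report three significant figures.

Eᵢ/kT = 0, 0.74923, 1.6769, 3.1231, 3.1846.
Z = Σ gᵢe^(−Eᵢ/kT) = 4·e^(−0) + 2·e^(−0.74923) + 1·e^(−1.6769) + 2·e^(−3.1231) + 2·e^(−3.1846) = 4.0000 + 0.94546 + 0.18695 + 0.088041 + 0.082790 = 5.3032.
⟨E⟩ = Σ Eᵢ gᵢe^(−Eᵢ/kT) / Z = (0·4.0000 + 48.7·0.94546 + 109·0.18695 + 203·0.088041 + 207·0.082790) / 5.3032 = 19.1 meV.

19.1 meV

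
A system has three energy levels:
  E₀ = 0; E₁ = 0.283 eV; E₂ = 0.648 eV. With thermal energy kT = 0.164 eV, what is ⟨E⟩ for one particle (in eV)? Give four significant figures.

Eᵢ/kT = 0, 1.72561, 3.95122.
Z = Σ e^(−Eᵢ/kT) = e^(−0) + e^(−1.72561) + e^(−3.95122) = 1.00000 + 0.178064 + 0.0192312 = 1.19730.
⟨E⟩ = Σ Eᵢ e^(−Eᵢ/kT) / Z = (0·1.00000 + 0.283·0.178064 + 0.648·0.0192312) / 1.19730 = 0.05250 eV.

0.05250 eV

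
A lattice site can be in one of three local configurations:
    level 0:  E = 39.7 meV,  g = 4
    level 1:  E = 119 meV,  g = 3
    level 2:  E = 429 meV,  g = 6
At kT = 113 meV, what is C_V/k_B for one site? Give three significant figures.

0.439

Eᵢ/kT = 0.35133, 1.0531, 3.7965.
Z = Σ gᵢe^(−Eᵢ/kT) = 4·e^(−0.35133) + 3·e^(−1.0531) + 6·e^(−3.7965) = 2.8150 + 1.0466 + 0.13470 = 3.9963.
⟨E⟩ = 73.590 meV, ⟨E²⟩ = 11022 meV².
C_V/k_B = (⟨E²⟩ − ⟨E⟩²)/(kT)² = (11022 − 5415.5)/12769 = 0.439.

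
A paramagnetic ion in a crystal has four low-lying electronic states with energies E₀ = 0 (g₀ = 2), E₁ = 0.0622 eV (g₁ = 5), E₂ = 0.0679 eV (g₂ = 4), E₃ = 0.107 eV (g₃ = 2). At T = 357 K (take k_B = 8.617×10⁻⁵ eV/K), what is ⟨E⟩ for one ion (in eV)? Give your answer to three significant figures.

k_BT = 8.617×10⁻⁵ × 357 K = 0.030763 eV.
Eᵢ/kT = 0, 2.0219, 2.2072, 3.4782.
Z = Σ gᵢe^(−Eᵢ/kT) = 2·e^(−0) + 5·e^(−2.0219) + 4·e^(−2.2072) + 2·e^(−3.4782) = 2.0000 + 0.66202 + 0.44003 + 0.061726 = 3.1638.
⟨E⟩ = Σ Eᵢ gᵢe^(−Eᵢ/kT) / Z = (0·2.0000 + 0.0622·0.66202 + 0.0679·0.44003 + 0.107·0.061726) / 3.1638 = 0.0245 eV.

0.0245 eV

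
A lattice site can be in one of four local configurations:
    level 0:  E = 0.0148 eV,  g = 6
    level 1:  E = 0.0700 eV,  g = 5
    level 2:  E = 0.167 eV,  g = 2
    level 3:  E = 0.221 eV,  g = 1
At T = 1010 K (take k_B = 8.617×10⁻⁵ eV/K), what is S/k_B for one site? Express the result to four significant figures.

k_BT = 8.617×10⁻⁵ × 1010 K = 0.0870317 eV.
Eᵢ/kT = 0.170053, 0.804305, 1.91884, 2.53930.
Z = Σ gᵢe^(−Eᵢ/kT) = 6·e^(−0.170053) + 5·e^(−0.804305) + 2·e^(−1.91884) + 1·e^(−2.53930) = 5.06172 + 2.23699 + 0.293554 + 0.0789216 = 7.67119.
⟨E⟩ = Σ EᵢPᵢ = 0.0388425 eV.
S/k_B = ln Z + ⟨E⟩/kT = ln(7.67119) + 0.0388425/0.0870317 = 2.03747 + 0.446303 = 2.484.

2.484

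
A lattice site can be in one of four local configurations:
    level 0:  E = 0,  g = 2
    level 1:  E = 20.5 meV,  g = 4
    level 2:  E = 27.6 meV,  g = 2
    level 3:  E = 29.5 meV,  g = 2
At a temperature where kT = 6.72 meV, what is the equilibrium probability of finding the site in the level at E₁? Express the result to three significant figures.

Eᵢ/kT = 0, 3.0506, 4.1071, 4.3899.
Z = Σ gᵢe^(−Eᵢ/kT) = 2·e^(−0) + 4·e^(−3.0506) + 2·e^(−4.1071) + 2·e^(−4.3899) = 2.0000 + 0.18932 + 0.032911 + 0.024804 = 2.2470.
P₁ = g₁ e^(−E₁/kT) / Z = 0.18932/2.2470 = 0.0843.

0.0843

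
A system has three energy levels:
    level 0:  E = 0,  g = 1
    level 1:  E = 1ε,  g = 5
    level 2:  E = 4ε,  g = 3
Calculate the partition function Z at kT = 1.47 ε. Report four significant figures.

Eᵢ/kT = 0, 0.680272, 2.72109.
Z = Σ gᵢe^(−Eᵢ/kT) = 1·e^(−0) + 5·e^(−0.680272) + 3·e^(−2.72109) = 1.00000 + 2.53240 + 0.197409 = 3.72981.

Z = 3.730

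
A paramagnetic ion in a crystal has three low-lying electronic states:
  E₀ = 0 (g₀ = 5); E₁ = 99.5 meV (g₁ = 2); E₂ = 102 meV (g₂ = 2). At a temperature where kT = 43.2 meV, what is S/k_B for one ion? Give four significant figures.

Eᵢ/kT = 0, 2.30324, 2.36111.
Z = Σ gᵢe^(−Eᵢ/kT) = 5·e^(−0) + 2·e^(−2.30324) + 2·e^(−2.36111) = 5.00000 + 0.199869 + 0.188631 = 5.38850.
⟨E⟩ = Σ EᵢPᵢ = 7.26127 meV.
S/k_B = ln Z + ⟨E⟩/kT = ln(5.38850) + 7.26127/43.2 = 1.68427 + 0.168085 = 1.852.

1.852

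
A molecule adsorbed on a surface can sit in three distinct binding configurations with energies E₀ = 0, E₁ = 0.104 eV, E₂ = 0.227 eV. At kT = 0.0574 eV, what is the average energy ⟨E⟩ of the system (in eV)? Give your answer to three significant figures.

Eᵢ/kT = 0, 1.8118, 3.9547.
Z = Σ e^(−Eᵢ/kT) = e^(−0) + e^(−1.8118) + e^(−3.9547) = 1.0000 + 0.16336 + 0.019164 = 1.1825.
⟨E⟩ = Σ Eᵢ e^(−Eᵢ/kT) / Z = (0·1.0000 + 0.104·0.16336 + 0.227·0.019164) / 1.1825 = 0.0180 eV.

0.0180 eV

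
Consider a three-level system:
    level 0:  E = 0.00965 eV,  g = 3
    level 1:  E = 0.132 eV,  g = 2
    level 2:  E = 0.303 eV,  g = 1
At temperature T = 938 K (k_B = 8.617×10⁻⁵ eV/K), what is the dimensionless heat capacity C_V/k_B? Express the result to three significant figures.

k_BT = 8.617×10⁻⁵ × 938 K = 0.080827 eV.
Eᵢ/kT = 0.11939, 1.6331, 3.7487.
Z = Σ gᵢe^(−Eᵢ/kT) = 3·e^(−0.11939) + 2·e^(−1.6331) + 1·e^(−3.7487) = 2.6624 + 0.39065 + 0.023548 = 3.0766.
⟨E⟩ = 0.027431 eV, ⟨E²⟩ = 0.0029957 eV².
C_V/k_B = (⟨E²⟩ − ⟨E⟩²)/(kT)² = (0.0029957 − 0.00075246)/0.0065330 = 0.343.

0.343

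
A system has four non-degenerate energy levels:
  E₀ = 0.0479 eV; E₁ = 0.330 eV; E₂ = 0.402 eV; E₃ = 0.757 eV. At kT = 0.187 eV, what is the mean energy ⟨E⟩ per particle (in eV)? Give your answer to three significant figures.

0.142 eV

Eᵢ/kT = 0.25615, 1.7647, 2.1497, 4.0481.
Z = Σ e^(−Eᵢ/kT) = e^(−0.25615) + e^(−1.7647) + e^(−2.1497) + e^(−4.0481) = 0.77403 + 0.17124 + 0.11652 + 0.017456 = 1.0792.
⟨E⟩ = Σ Eᵢ e^(−Eᵢ/kT) / Z = (0.0479·0.77403 + 0.330·0.17124 + 0.402·0.11652 + 0.757·0.017456) / 1.0792 = 0.142 eV.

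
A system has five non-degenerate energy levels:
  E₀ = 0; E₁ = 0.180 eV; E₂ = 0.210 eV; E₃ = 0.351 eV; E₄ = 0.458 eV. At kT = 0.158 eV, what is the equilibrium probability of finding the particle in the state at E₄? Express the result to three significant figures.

0.0315

Eᵢ/kT = 0, 1.1392, 1.3291, 2.2215, 2.8987.
Z = Σ e^(−Eᵢ/kT) = e^(−0) + e^(−1.1392) + e^(−1.3291) + e^(−2.2215) + e^(−2.8987) = 1.0000 + 0.32007 + 0.26472 + 0.10845 + 0.055095 = 1.7483.
P₄ = e^(−E₄/kT) / Z = 0.055095/1.7483 = 0.0315.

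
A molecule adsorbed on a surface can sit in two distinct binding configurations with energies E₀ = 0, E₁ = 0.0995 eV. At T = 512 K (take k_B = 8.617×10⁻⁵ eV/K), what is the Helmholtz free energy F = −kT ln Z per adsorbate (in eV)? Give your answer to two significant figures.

k_BT = 8.617×10⁻⁵ × 512 K = 0.04412 eV.
Eᵢ/kT = 0, 2.255.
Z = Σ e^(−Eᵢ/kT) = e^(−0) + e^(−2.255) = 1.000 + 0.1049 = 1.105.
F = −kT ln Z = −0.04412 × ln(1.105) = −0.04412 × 0.09985 = -0.0044 eV.

-0.0044 eV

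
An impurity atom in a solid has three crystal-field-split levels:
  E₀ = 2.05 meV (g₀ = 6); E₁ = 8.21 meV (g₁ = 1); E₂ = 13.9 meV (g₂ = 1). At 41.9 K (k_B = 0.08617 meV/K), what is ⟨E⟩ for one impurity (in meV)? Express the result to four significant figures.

2.301 meV

k_BT = 0.08617 × 41.9 K = 3.61052 meV.
Eᵢ/kT = 0.567785, 2.27391, 3.84986.
Z = Σ gᵢe^(−Eᵢ/kT) = 6·e^(−0.567785) + 1·e^(−2.27391) + 1·e^(−3.84986) = 3.40068 + 0.102909 + 0.0212827 = 3.52487.
⟨E⟩ = Σ Eᵢ gᵢe^(−Eᵢ/kT) / Z = (2.05·3.40068 + 8.21·0.102909 + 13.9·0.0212827) / 3.52487 = 2.301 meV.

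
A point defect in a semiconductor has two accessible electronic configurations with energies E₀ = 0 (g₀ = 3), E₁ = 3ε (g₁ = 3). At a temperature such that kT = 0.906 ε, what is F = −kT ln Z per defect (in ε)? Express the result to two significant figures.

Eᵢ/kT = 0, 3.311.
Z = Σ gᵢe^(−Eᵢ/kT) = 3·e^(−0) + 3·e^(−3.311) = 3.000 + 0.1094 = 3.109.
F = −kT ln Z = −0.906 × ln(3.109) = −0.906 × 1.134 = -1.0 ε.

-1.0 ε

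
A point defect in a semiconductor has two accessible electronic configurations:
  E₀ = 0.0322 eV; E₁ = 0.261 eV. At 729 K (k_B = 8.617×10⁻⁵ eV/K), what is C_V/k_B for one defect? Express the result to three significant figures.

0.330

k_BT = 8.617×10⁻⁵ × 729 K = 0.062818 eV.
Eᵢ/kT = 0.51259, 4.1549.
Z = Σ e^(−Eᵢ/kT) = e^(−0.51259) + e^(−4.1549) = 0.59894 + 0.015687 = 0.61463.
⟨E⟩ = 0.038039 eV, ⟨E²⟩ = 0.0027490 eV².
C_V/k_B = (⟨E²⟩ − ⟨E⟩²)/(kT)² = (0.0027490 − 0.0014470)/0.0039461 = 0.330.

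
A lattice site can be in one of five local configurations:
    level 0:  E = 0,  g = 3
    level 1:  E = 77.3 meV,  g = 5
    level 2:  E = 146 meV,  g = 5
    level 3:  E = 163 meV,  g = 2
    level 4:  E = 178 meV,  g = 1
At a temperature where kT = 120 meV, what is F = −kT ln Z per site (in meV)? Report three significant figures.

-247 meV

Eᵢ/kT = 0, 0.64417, 1.2167, 1.3583, 1.4833.
Z = Σ gᵢe^(−Eᵢ/kT) = 3·e^(−0) + 5·e^(−0.64417) + 5·e^(−1.2167) + 2·e^(−1.3583) + 1·e^(−1.4833) = 3.0000 + 2.6255 + 1.4810 + 0.51419 + 0.22689 = 7.8476.
F = −kT ln Z = −120 × ln(7.8476) = −120 × 2.0602 = -247 meV.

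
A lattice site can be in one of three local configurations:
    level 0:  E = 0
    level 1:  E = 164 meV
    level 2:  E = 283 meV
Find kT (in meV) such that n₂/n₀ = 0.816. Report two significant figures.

1400 meV

n₂/n₀ = exp[−(E₂−E₀)/kT] = 0.816.
⇒ (E₂−E₀)/kT = ln(1/0.816) = ln(1.225) = 0.2029.
kT = 283 meV / 0.2029 = 1400 meV.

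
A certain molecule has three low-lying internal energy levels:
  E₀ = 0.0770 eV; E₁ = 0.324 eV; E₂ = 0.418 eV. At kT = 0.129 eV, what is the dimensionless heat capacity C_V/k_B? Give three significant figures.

0.702

Eᵢ/kT = 0.59690, 2.5116, 3.2403.
Z = Σ e^(−Eᵢ/kT) = e^(−0.59690) + e^(−2.5116) + e^(−3.2403) = 0.55052 + 0.081138 + 0.039152 = 0.67081.
⟨E⟩ = 0.12678 eV, ⟨E²⟩ = 0.027761 eV².
C_V/k_B = (⟨E²⟩ − ⟨E⟩²)/(kT)² = (0.027761 − 0.016073)/0.016641 = 0.702.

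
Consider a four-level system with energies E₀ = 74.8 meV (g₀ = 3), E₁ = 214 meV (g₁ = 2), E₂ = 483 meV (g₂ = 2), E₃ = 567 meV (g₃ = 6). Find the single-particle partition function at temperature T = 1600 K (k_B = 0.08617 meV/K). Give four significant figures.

Z = 2.326

k_BT = 0.08617 × 1600 K = 137.872 meV.
Eᵢ/kT = 0.542532, 1.55216, 3.50325, 4.11251.
Z = Σ gᵢe^(−Eᵢ/kT) = 3·e^(−0.542532) + 2·e^(−1.55216) + 2·e^(−3.50325) + 6·e^(−4.11251) = 1.74382 + 0.423580 + 0.0601988 + 0.0981999 = 2.32580.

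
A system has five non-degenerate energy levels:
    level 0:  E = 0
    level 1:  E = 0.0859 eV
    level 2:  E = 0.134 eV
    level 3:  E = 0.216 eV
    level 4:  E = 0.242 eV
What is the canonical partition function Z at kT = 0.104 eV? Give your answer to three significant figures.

Eᵢ/kT = 0, 0.82596, 1.2885, 2.0769, 2.3269.
Z = Σ e^(−Eᵢ/kT) = e^(−0) + e^(−0.82596) + e^(−1.2885) + e^(−2.0769) + e^(−2.3269) = 1.0000 + 0.43781 + 0.27568 + 0.12532 + 0.097598 = 1.9364.

Z = 1.94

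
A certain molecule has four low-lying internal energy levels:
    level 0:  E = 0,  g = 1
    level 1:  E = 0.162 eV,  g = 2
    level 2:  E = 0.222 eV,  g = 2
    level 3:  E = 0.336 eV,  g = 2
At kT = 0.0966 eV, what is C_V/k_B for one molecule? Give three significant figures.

Eᵢ/kT = 0, 1.6770, 2.2981, 3.4783.
Z = Σ gᵢe^(−Eᵢ/kT) = 1·e^(−0) + 2·e^(−1.6770) + 2·e^(−2.2981) + 2·e^(−3.4783) = 1.0000 + 0.37387 + 0.20090 + 0.061720 = 1.6365.
⟨E⟩ = 0.076935 eV, ⟨E²⟩ = 0.016304 eV².
C_V/k_B = (⟨E²⟩ − ⟨E⟩²)/(kT)² = (0.016304 − 0.0059190)/0.0093316 = 1.11.

1.11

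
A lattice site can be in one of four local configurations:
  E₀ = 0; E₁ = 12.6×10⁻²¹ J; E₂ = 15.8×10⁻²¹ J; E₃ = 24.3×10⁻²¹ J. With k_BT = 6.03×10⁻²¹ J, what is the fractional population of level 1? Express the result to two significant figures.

Eᵢ/kT = 0, 2.090, 2.620, 4.030.
Z = Σ e^(−Eᵢ/kT) = e^(−0) + e^(−2.090) + e^(−2.620) + e^(−4.030) = 1.000 + 0.1237 + 0.07280 + 0.01777 = 1.214.
P₁ = e^(−E₁/kT) / Z = 0.1237/1.214 = 0.10.

0.10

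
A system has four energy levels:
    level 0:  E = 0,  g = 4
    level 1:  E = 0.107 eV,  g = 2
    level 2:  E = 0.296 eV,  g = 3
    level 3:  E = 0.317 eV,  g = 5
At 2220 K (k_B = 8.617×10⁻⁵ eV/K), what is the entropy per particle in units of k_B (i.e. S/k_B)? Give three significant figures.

k_BT = 8.617×10⁻⁵ × 2220 K = 0.19130 eV.
Eᵢ/kT = 0, 0.55933, 1.5473, 1.6571.
Z = Σ gᵢe^(−Eᵢ/kT) = 4·e^(−0) + 2·e^(−0.55933) + 3·e^(−1.5473) + 5·e^(−1.6571) = 4.0000 + 1.1432 + 0.63847 + 0.95346 = 6.7351.
⟨E⟩ = Σ EᵢPᵢ = 0.091098 eV.
S/k_B = ln Z + ⟨E⟩/kT = ln(6.7351) + 0.091098/0.19130 = 1.9073 + 0.47620 = 2.38.

2.38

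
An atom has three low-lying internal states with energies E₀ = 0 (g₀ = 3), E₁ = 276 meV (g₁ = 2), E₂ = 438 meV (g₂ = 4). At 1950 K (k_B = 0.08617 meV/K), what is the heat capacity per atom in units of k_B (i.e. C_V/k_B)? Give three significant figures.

0.683

k_BT = 0.08617 × 1950 K = 168.03 meV.
Eᵢ/kT = 0, 1.6426, 2.6067.
Z = Σ gᵢe^(−Eᵢ/kT) = 3·e^(−0) + 2·e^(−1.6426) + 4·e^(−2.6067) = 3.0000 + 0.38695 + 0.29511 = 3.6821.
⟨E⟩ = 64.109 meV, ⟨E²⟩ = 23381 meV².
C_V/k_B = (⟨E²⟩ − ⟨E⟩²)/(kT)² = (23381 − 4110.0)/28234 = 0.683.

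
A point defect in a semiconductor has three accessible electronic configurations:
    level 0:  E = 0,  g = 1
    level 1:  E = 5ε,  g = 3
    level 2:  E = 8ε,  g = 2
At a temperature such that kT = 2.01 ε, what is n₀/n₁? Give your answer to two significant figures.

n₀/n₁ = (g₀/g₁) exp[−(E₀−E₁)/kT] = (1/3) × exp(−(-5ε)/(2.01ε)) = (1/3) × exp(2.488) = 4.0.

4.0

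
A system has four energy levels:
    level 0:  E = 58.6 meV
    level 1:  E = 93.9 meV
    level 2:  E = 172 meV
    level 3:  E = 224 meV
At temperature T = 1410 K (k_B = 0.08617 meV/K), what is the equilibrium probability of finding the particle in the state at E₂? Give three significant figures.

0.164

k_BT = 0.08617 × 1410 K = 121.50 meV.
Eᵢ/kT = 0.48230, 0.77284, 1.4156, 1.8436.
Z = Σ e^(−Eᵢ/kT) = e^(−0.48230) + e^(−0.77284) + e^(−1.4156) + e^(−1.8436) = 0.61736 + 0.46170 + 0.24278 + 0.15825 = 1.4801.
P₂ = e^(−E₂/kT) / Z = 0.24278/1.4801 = 0.164.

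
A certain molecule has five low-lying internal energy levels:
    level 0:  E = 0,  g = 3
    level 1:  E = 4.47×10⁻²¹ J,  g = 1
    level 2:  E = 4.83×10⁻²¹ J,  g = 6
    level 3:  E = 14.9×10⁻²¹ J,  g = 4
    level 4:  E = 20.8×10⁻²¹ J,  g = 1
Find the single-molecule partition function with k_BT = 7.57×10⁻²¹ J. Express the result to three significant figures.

Z = 7.35

Eᵢ/kT = 0, 0.59049, 0.63804, 1.9683, 2.7477.
Z = Σ gᵢe^(−Eᵢ/kT) = 3·e^(−0) + 1·e^(−0.59049) + 6·e^(−0.63804) + 4·e^(−1.9683) + 1·e^(−2.7477) = 3.0000 + 0.55406 + 3.1700 + 0.55878 + 0.064075 = 7.3469.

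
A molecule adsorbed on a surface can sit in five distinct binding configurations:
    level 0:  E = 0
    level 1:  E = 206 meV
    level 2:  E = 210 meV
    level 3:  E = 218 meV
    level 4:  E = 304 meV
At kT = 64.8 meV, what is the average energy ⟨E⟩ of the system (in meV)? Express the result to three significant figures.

Eᵢ/kT = 0, 3.1790, 3.2407, 3.3642, 4.6914.
Z = Σ e^(−Eᵢ/kT) = e^(−0) + e^(−3.1790) + e^(−3.2407) + e^(−3.3642) + e^(−4.6914) = 1.0000 + 0.041627 + 0.039136 + 0.034590 + 0.0091738 = 1.1245.
⟨E⟩ = Σ Eᵢ e^(−Eᵢ/kT) / Z = (0·1.0000 + 206·0.041627 + 210·0.039136 + 218·0.034590 + 304·0.0091738) / 1.1245 = 24.1 meV.

24.1 meV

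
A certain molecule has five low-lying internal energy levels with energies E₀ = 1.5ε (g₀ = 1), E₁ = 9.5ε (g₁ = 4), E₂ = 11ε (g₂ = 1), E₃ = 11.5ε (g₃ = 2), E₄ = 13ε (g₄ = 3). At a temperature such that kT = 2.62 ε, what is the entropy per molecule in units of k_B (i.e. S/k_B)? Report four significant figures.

Eᵢ/kT = 0.572519, 3.62595, 4.19847, 4.38931, 4.96183.
Z = Σ gᵢe^(−Eᵢ/kT) = 1·e^(−0.572519) + 4·e^(−3.62595) + 1·e^(−4.19847) + 2·e^(−4.38931) + 3·e^(−4.96183) = 0.564103 + 0.106495 + 0.0150185 + 0.0248186 + 0.0210003 = 0.731435.
⟨E⟩ = Σ EᵢPᵢ = 3.52933 ε.
S/k_B = ln Z + ⟨E⟩/kT = ln(0.731435) + 3.52933/2.62 = -0.312747 + 1.34707 = 1.034.

1.034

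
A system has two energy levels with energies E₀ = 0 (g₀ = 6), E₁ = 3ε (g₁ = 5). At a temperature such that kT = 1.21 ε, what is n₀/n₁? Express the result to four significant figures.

n₀/n₁ = (g₀/g₁) exp[−(E₀−E₁)/kT] = (6/5) × exp(−(-3ε)/(1.21ε)) = (6/5) × exp(2.47934) = 14.32.

14.32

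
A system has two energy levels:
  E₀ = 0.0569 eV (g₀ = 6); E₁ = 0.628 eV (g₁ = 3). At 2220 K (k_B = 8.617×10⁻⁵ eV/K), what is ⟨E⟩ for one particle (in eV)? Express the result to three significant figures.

k_BT = 8.617×10⁻⁵ × 2220 K = 0.19130 eV.
Eᵢ/kT = 0.29744, 3.2828.
Z = Σ gᵢe^(−Eᵢ/kT) = 6·e^(−0.29744) + 3·e^(−3.2828) = 4.4563 + 0.11257 = 4.5689.
⟨E⟩ = Σ Eᵢ gᵢe^(−Eᵢ/kT) / Z = (0.0569·4.4563 + 0.628·0.11257) / 4.5689 = 0.0710 eV.

0.0710 eV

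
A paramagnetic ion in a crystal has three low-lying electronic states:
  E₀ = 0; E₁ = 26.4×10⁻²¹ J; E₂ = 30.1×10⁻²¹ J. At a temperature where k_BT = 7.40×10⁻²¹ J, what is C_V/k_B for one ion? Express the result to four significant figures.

Eᵢ/kT = 0, 3.56757, 4.06757.
Z = Σ e^(−Eᵢ/kT) = e^(−0) + e^(−3.56757) + e^(−4.06757) = 1.00000 + 0.0282244 + 0.0171189 = 1.04534.
⟨E⟩ = 1.20574, ⟨E²⟩ = 33.6552.
C_V/k_B = (⟨E²⟩ − ⟨E⟩²)/(kT)² = (33.6552 − 1.45381)/54.7600 = 0.5880.

0.5880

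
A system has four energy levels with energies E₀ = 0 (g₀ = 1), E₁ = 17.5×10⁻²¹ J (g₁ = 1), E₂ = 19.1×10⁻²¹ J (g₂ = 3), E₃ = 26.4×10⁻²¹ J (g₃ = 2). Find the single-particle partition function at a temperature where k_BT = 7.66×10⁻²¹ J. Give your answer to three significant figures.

Z = 1.41

Eᵢ/kT = 0, 2.2846, 2.4935, 3.4465.
Z = Σ gᵢe^(−Eᵢ/kT) = 1·e^(−0) + 1·e^(−2.2846) + 3·e^(−2.4935) + 2·e^(−3.4465) = 1.0000 + 0.10181 + 0.24786 + 0.063714 = 1.4134.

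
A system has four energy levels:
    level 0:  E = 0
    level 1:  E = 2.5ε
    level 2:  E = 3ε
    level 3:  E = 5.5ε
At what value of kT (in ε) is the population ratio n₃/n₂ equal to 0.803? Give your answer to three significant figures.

11.4 ε

n₃/n₂ = exp[−(E₃−E₂)/kT] = 0.803.
⇒ (E₃−E₂)/kT = ln(1/0.803) = ln(1.2453) = 0.21938.
kT = 2.5ε / 0.21938 = 11.4 ε.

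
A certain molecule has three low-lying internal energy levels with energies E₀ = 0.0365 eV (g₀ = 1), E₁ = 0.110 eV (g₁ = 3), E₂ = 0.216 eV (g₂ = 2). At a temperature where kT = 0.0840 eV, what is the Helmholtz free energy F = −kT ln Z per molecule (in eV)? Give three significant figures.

Eᵢ/kT = 0.43452, 1.3095, 2.5714.
Z = Σ gᵢe^(−Eᵢ/kT) = 1·e^(−0.43452) + 3·e^(−1.3095) + 2·e^(−2.5714) = 0.64758 + 0.80987 + 0.15286 = 1.6103.
F = −kT ln Z = −0.0840 × ln(1.6103) = −0.0840 × 0.47642 = -0.0400 eV.

-0.0400 eV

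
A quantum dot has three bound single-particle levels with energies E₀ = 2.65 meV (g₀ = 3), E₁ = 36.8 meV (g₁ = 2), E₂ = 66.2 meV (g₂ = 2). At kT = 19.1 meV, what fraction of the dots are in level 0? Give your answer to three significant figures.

Eᵢ/kT = 0.13874, 1.9267, 3.4660.
Z = Σ gᵢe^(−Eᵢ/kT) = 3·e^(−0.13874) + 2·e^(−1.9267) + 2·e^(−3.4660) = 2.6114 + 0.29126 + 0.062483 = 2.9651.
P₀ = g₀ e^(−E₀/kT) / Z = 2.6114/2.9651 = 0.881.

0.881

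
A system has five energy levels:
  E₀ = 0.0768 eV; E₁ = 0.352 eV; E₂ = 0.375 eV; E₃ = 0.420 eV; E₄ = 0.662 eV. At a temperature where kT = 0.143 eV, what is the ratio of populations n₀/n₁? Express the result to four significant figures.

6.852

n₀/n₁ = exp[−(E₀−E₁)/kT] = exp(−(-0.2752 eV)/(0.143 eV)) = exp(1.92448) = 6.852.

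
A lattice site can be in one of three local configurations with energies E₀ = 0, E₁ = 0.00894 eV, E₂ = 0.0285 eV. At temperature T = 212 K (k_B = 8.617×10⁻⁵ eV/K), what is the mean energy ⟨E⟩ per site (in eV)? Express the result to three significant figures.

k_BT = 8.617×10⁻⁵ × 212 K = 0.018268 eV.
Eᵢ/kT = 0, 0.48938, 1.5601.
Z = Σ e^(−Eᵢ/kT) = e^(−0) + e^(−0.48938) + e^(−1.5601) = 1.0000 + 0.61301 + 0.21012 = 1.8231.
⟨E⟩ = Σ Eᵢ e^(−Eᵢ/kT) / Z = (0·1.0000 + 0.00894·0.61301 + 0.0285·0.21012) / 1.8231 = 0.00629 eV.

0.00629 eV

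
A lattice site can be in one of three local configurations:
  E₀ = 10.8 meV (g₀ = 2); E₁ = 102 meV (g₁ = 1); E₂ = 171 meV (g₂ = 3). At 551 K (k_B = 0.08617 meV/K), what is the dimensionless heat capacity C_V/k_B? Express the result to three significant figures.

k_BT = 0.08617 × 551 K = 47.480 meV.
Eᵢ/kT = 0.22746, 2.1483, 3.6015.
Z = Σ gᵢe^(−Eᵢ/kT) = 2·e^(−0.22746) + 1·e^(−2.1483) + 3·e^(−3.6015) = 1.5931 + 0.11668 + 0.081848 = 1.7916.
⟨E⟩ = 24.058 meV, ⟨E²⟩ = 2117.1 meV².
C_V/k_B = (⟨E²⟩ − ⟨E⟩²)/(kT)² = (2117.1 − 578.79)/2254.4 = 0.682.

0.682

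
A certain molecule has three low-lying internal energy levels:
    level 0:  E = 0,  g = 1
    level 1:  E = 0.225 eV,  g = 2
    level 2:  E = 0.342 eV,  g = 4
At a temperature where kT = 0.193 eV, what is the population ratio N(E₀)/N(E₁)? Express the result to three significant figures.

1.60

n₀/n₁ = (g₀/g₁) exp[−(E₀−E₁)/kT] = (1/2) × exp(−(-0.225 eV)/(0.193 eV)) = (1/2) × exp(1.1658) = 1.60.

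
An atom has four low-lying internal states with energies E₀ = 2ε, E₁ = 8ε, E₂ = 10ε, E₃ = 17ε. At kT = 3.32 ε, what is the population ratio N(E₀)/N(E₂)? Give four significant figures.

n₀/n₂ = exp[−(E₀−E₂)/kT] = exp(−(-8ε)/(3.32ε)) = exp(2.40964) = 11.13.

11.13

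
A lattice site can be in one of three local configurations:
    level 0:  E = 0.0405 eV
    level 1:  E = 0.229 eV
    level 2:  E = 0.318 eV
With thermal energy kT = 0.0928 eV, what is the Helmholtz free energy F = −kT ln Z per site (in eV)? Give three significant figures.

Eᵢ/kT = 0.43642, 2.4677, 3.4267.
Z = Σ e^(−Eᵢ/kT) = e^(−0.43642) + e^(−2.4677) + e^(−3.4267) = 0.64635 + 0.084780 + 0.032494 = 0.76362.
F = −kT ln Z = −0.0928 × ln(0.76362) = −0.0928 × -0.26968 = 0.0250 eV.

0.0250 eV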